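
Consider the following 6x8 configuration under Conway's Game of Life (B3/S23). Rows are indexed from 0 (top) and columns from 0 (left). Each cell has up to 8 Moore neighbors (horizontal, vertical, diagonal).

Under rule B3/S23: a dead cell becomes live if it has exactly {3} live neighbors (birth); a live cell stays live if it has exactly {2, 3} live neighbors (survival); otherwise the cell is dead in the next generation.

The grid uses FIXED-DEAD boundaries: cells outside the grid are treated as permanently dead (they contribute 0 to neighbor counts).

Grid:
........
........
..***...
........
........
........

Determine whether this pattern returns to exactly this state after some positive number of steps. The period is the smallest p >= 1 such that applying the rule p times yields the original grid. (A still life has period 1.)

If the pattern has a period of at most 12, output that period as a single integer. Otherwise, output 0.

Simulating and comparing each generation to the original:
Gen 0 (original, given above): 3 live cells
Gen 1: 3 live cells, differs from original
Gen 2: 3 live cells, MATCHES original -> period = 2

Answer: 2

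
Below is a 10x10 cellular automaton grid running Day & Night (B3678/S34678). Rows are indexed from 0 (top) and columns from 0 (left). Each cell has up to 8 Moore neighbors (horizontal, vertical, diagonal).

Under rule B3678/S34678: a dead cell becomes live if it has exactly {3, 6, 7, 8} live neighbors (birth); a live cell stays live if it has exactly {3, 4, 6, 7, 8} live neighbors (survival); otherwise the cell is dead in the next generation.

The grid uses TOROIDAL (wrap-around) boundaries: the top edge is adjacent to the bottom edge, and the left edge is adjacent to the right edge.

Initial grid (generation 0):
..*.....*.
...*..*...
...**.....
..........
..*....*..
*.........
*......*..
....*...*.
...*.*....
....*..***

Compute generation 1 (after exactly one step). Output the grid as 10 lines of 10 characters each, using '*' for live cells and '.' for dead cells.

Simulating step by step:
Generation 0 (given above): 19 live cells
Generation 1: 13 live cells
(generation 1 grid is the final answer)

Answer: ...*....**
..***.....
..........
...*......
..........
.*........
.........*
..........
.......*.*
...*....*.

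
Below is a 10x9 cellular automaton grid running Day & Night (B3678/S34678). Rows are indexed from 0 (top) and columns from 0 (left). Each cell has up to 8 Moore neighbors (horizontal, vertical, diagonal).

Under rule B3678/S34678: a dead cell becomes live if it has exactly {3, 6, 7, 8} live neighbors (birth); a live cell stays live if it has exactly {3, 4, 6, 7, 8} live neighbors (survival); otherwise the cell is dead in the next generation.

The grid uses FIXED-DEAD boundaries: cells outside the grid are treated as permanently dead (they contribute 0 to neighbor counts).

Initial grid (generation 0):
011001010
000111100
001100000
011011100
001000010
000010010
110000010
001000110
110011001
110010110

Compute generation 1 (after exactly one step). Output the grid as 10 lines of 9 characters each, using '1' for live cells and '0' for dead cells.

Answer: 000101000
010111100
011011000
011000000
010010000
010000101
000000011
000001111
111101000
110000000

Derivation:
Simulating step by step:
Generation 0 (given above): 35 live cells
Generation 1: 31 live cells
(generation 1 grid is the final answer)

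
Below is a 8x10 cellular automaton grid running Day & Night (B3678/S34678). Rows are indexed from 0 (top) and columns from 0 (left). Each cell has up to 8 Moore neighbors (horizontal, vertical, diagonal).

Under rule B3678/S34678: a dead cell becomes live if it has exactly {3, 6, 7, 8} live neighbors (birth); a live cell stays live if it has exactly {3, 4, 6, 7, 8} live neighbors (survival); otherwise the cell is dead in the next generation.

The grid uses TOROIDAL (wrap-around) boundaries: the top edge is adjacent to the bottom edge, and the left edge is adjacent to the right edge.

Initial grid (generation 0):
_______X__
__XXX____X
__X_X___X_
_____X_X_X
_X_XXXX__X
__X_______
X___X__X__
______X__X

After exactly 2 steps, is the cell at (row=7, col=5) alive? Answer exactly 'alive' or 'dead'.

Simulating step by step:
Generation 0 (given above): 23 live cells
Generation 1: 22 live cells
___X____X_
___X____X_
____XX__XX
X_X__X____
X_X_XXX_X_
XX____X___
__________
_______XX_
Generation 2: 19 live cells
________XX
_______XX_
___XX____X
_______XX_
XX_X_XXX__
_X_____X_X
_______X__
__________

Cell (7,5) at generation 2: 0 -> dead

Answer: dead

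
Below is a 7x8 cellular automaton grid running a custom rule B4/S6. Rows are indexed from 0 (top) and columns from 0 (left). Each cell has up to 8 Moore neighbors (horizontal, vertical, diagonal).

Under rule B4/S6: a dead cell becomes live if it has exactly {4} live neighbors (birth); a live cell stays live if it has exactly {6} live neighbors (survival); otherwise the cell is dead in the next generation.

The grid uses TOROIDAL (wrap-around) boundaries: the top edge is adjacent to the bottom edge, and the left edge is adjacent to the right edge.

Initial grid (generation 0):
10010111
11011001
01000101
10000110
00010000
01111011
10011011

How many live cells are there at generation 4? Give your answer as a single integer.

Simulating step by step:
Generation 0 (given above): 28 live cells
Generation 1: 16 live cells
11100000
10100100
00001000
00000000
00101111
10000100
01000010
Generation 2: 3 live cells
00000000
00000000
00000000
00000100
00000000
00000001
10000000
Generation 3: 0 live cells
00000000
00000000
00000000
00000000
00000000
00000000
00000000
Generation 4: 0 live cells
00000000
00000000
00000000
00000000
00000000
00000000
00000000
Population at generation 4: 0

Answer: 0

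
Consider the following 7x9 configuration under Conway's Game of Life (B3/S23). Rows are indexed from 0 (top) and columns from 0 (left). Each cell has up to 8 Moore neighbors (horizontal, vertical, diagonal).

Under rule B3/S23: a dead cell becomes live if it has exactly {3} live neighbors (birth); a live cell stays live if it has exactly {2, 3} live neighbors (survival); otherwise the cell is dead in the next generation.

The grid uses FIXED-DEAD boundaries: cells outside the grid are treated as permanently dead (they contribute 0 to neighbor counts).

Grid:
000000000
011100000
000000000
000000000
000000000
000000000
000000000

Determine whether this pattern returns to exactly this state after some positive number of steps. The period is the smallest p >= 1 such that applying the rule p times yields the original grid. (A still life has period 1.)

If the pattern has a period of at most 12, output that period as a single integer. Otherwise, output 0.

Simulating and comparing each generation to the original:
Gen 0 (original, given above): 3 live cells
Gen 1: 3 live cells, differs from original
Gen 2: 3 live cells, MATCHES original -> period = 2

Answer: 2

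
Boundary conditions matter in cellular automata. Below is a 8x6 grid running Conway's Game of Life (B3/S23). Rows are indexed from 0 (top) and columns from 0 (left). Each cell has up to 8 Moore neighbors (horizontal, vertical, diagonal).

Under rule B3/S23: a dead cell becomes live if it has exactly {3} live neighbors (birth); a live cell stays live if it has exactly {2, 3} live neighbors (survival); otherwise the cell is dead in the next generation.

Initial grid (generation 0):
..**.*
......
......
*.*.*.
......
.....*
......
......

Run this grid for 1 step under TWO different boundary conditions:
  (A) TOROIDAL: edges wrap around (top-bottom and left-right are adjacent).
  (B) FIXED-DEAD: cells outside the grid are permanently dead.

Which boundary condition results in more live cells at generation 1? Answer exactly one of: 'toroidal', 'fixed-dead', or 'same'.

Answer: toroidal

Derivation:
Under TOROIDAL boundary, generation 1:
......
......
......
......
.....*
......
......
......
Population = 1

Under FIXED-DEAD boundary, generation 1:
......
......
......
......
......
......
......
......
Population = 0

Comparison: toroidal=1, fixed-dead=0 -> toroidal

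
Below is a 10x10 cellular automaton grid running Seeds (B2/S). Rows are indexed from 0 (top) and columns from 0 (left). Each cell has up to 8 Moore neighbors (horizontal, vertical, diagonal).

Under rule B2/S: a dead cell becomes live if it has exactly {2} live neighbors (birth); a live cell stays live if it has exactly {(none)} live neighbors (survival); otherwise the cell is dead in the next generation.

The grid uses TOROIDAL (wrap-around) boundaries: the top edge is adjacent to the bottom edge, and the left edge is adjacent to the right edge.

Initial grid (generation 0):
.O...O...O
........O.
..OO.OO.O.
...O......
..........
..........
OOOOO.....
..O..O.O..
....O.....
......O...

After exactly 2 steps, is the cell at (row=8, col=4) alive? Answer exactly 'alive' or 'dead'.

Answer: alive

Derivation:
Simulating step by step:
Generation 0 (given above): 20 live cells
Generation 1: 21 live cells
O.....OOO.
OO.O......
.........O
.....OOO..
..........
O...O.....
.....OO...
O.....O...
...O...O..
O...O.....
Generation 2: 31 live cells
..OOOO....
..O...O...
.OO.OO.OO.
........O.
....O..O..
......O...
OO..O..O.O
....O.....
OO..OOO..O
.O.O.O....

Cell (8,4) at generation 2: 1 -> alive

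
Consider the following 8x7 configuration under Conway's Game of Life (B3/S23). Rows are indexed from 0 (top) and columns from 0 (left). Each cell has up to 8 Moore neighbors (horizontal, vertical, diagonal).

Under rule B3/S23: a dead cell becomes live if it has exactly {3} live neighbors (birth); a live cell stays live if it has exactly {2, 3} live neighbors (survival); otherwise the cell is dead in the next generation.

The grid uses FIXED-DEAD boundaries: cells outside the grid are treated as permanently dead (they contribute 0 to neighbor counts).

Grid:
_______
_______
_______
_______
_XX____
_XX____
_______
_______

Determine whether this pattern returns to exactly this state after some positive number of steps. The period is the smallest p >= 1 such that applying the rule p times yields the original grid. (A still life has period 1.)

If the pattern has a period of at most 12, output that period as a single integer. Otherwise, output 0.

Answer: 1

Derivation:
Simulating and comparing each generation to the original:
Gen 0 (original, given above): 4 live cells
Gen 1: 4 live cells, MATCHES original -> period = 1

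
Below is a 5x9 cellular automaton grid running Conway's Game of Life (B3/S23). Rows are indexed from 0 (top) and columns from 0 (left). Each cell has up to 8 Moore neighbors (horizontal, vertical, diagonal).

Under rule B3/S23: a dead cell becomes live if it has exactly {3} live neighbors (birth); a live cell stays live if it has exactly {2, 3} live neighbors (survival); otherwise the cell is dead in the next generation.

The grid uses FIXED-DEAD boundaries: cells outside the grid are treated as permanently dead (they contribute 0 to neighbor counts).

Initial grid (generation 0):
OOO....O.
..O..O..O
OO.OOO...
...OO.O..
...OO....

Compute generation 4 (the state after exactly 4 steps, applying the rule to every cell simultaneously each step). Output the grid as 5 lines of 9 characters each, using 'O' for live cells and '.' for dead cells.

Simulating step by step:
Generation 0 (given above): 17 live cells
Generation 1: 9 live cells
.OO......
.....OO..
.O....O..
.........
...OOO...
Generation 2: 9 live cells
.........
.OO..OO..
.....OO..
....OO...
....O....
Generation 3: 6 live cells
.........
.....OO..
.........
....O.O..
....OO...
Generation 4: 4 live cells
(generation 4 grid is the final answer)

Answer: .........
.........
......O..
....O....
....OO...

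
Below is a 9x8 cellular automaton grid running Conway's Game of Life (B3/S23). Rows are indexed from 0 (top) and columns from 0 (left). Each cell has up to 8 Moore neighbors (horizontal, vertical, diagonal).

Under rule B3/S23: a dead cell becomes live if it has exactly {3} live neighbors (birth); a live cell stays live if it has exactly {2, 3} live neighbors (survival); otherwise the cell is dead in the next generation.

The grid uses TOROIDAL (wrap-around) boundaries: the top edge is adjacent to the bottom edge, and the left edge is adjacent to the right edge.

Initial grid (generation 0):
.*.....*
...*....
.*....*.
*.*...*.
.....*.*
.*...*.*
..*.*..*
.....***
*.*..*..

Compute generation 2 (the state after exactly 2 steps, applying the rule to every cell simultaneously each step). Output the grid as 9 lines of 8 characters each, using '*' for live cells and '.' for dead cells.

Simulating step by step:
Generation 0 (given above): 22 live cells
Generation 1: 29 live cells
***.....
*.*.....
.**....*
**...**.
.*...*.*
....**.*
....*..*
**.***.*
**...*..
Generation 2: 22 live cells
(generation 2 grid is the final answer)

Answer: ..*....*
...*...*
..*...**
.....*..
.*.....*
....**.*
.......*
.***.*.*
...*.**.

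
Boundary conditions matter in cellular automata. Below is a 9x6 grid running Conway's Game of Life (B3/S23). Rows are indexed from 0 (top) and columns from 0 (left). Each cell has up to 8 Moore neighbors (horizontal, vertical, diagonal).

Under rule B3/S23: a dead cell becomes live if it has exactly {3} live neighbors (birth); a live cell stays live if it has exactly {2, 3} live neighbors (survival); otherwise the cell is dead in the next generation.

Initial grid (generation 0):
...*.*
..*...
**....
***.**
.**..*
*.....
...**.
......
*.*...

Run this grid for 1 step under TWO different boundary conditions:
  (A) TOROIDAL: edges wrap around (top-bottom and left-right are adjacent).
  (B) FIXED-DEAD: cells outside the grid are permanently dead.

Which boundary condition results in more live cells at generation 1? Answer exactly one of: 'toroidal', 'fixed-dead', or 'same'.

Under TOROIDAL boundary, generation 1:
.***..
***...
...*..
...**.
..***.
******
......
...*..
......
Population = 19

Under FIXED-DEAD boundary, generation 1:
......
.**...
*..*..
...***
..****
.****.
......
...*..
......
Population = 16

Comparison: toroidal=19, fixed-dead=16 -> toroidal

Answer: toroidal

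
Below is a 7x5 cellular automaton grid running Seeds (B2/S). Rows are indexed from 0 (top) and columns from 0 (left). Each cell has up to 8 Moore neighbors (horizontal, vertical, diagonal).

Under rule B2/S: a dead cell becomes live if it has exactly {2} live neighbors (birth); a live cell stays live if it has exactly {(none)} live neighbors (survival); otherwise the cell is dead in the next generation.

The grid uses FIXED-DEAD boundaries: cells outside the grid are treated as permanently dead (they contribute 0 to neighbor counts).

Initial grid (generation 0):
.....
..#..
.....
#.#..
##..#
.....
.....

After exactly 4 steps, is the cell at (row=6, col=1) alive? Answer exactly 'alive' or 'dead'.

Simulating step by step:
Generation 0 (given above): 6 live cells
Generation 1: 7 live cells
.....
.....
..##.
...#.
..##.
##...
.....
Generation 2: 9 live cells
.....
..##.
....#
.#...
#...#
...#.
##...
Generation 3: 13 live cells
..##.
....#
.#...
#..##
.###.
..#.#
..#..
Generation 4: 6 live cells
....#
.#...
#.#..
.....
#....
.....
.#...

Cell (6,1) at generation 4: 1 -> alive

Answer: alive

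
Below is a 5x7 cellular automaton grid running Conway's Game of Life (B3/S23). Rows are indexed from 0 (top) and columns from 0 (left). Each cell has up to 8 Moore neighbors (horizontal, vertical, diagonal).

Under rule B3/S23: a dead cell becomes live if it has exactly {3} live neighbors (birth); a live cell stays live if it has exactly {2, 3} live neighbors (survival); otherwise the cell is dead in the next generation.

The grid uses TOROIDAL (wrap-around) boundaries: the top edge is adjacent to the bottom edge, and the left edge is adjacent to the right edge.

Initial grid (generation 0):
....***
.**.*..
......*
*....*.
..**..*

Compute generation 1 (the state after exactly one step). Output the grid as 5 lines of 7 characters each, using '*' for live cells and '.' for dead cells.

Answer: **..*.*
*..**.*
**...**
*....*.
*..*...

Derivation:
Simulating step by step:
Generation 0 (given above): 12 live cells
Generation 1: 16 live cells
(generation 1 grid is the final answer)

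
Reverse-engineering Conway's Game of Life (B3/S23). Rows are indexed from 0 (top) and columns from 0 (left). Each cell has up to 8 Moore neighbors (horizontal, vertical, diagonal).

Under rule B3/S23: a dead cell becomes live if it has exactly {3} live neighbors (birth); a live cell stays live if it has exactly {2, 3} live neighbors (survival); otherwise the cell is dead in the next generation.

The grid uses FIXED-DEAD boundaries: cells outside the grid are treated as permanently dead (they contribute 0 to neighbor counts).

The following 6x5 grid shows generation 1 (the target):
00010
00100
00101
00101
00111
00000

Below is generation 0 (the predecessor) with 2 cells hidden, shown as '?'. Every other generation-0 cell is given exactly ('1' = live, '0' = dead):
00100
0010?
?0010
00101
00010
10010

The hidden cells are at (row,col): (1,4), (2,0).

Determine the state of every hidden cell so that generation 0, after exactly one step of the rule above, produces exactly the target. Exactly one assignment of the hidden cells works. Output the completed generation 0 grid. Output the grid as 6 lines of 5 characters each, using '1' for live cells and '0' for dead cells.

Hidden generation-0 cells (in order): (1,4), (2,0).
A hidden cell only influences target cells in its own 3x3 neighborhood. Try each of the 2^2 = 4 assignments, step the completed generation 0 forward once under B3/S23, and compare with the target:
  (1,4)=0 (2,0)=0 -> step gives (0,3)='0' but target has '1' -> reject
  (1,4)=0 (2,0)=1 -> step gives (0,3)='0' but target has '1' -> reject
  (1,4)=1 (2,0)=0 -> step reproduces the target at every cell -> ACCEPT
  (1,4)=1 (2,0)=1 -> step gives (1,1)='1' but target has '0' -> reject
Unique solution: (1,4)=live, (2,0)=dead.
Check: live-neighbor counts of every cell in the completed generation 0:
02131
02241
02343
01242
12333
01212
Applying B3/S23 to generation 0 with these counts gives:
00010
00100
00101
00101
00111
00000
which matches the target exactly.

Answer: 00100
00101
00010
00101
00010
10010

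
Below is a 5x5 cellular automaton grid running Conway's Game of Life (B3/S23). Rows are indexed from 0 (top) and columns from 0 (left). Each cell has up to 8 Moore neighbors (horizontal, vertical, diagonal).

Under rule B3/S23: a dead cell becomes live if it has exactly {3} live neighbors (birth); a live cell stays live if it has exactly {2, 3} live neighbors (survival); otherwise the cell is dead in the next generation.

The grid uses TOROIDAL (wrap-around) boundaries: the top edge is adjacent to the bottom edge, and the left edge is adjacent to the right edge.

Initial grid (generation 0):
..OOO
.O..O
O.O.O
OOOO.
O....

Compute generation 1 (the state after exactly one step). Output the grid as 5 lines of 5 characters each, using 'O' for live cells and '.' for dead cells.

Simulating step by step:
Generation 0 (given above): 13 live cells
Generation 1: 8 live cells
(generation 1 grid is the final answer)

Answer: .OOOO
.O...
.....
..OO.
O....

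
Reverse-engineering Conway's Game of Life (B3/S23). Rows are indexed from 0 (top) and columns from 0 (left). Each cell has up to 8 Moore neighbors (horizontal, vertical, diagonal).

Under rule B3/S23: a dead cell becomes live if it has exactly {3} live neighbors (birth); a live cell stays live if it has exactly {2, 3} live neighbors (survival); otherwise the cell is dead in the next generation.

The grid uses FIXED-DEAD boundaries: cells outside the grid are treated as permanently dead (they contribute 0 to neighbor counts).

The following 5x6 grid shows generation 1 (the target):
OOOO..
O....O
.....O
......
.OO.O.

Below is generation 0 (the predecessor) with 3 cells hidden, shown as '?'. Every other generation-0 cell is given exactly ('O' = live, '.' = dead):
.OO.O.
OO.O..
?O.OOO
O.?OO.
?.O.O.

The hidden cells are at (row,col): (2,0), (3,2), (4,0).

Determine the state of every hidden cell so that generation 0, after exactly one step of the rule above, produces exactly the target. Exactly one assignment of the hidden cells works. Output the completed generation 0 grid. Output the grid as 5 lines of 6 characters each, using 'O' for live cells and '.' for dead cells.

Answer: .OO.O.
OO.O..
.O.OOO
O.OOO.
..O.O.

Derivation:
Hidden generation-0 cells (in order): (2,0), (3,2), (4,0).
A hidden cell only influences target cells in its own 3x3 neighborhood. Try each of the 2^3 = 8 assignments, step the completed generation 0 forward once under B3/S23, and compare with the target:
  (2,0)=. (3,2)=. (4,0)=. -> step gives (2,1)='O' but target has '.' -> reject
  (2,0)=. (3,2)=. (4,0)=O -> step gives (2,1)='O' but target has '.' -> reject
  (2,0)=. (3,2)=O (4,0)=. -> step reproduces the target at every cell -> ACCEPT
  (2,0)=. (3,2)=O (4,0)=O -> step gives (3,0)='O' but target has '.' -> reject
  (2,0)=O (3,2)=. (4,0)=. -> step gives (1,0)='.' but target has 'O' -> reject
  (2,0)=O (3,2)=. (4,0)=O -> step gives (1,0)='.' but target has 'O' -> reject
  (2,0)=O (3,2)=O (4,0)=. -> step gives (1,0)='.' but target has 'O' -> reject
  (2,0)=O (3,2)=O (4,0)=O -> step gives (1,0)='.' but target has 'O' -> reject
Unique solution: (2,0)=dead, (3,2)=live, (4,0)=dead.
Check: live-neighbor counts of every cell in the completed generation 0:
333311
346453
446552
144654
132522
Applying B3/S23 to generation 0 with these counts gives:
OOOO..
O....O
.....O
......
.OO.O.
which matches the target exactly.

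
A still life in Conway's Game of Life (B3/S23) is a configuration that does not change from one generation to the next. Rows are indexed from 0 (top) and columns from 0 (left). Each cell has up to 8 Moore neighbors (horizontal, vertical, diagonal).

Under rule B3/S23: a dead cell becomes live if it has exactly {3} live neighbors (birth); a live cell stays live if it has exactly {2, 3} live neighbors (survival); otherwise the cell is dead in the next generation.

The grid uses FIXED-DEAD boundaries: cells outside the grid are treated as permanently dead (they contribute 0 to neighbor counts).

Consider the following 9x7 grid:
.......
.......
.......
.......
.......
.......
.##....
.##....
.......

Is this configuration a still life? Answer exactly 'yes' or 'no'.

Compute generation 1 and compare to generation 0 (given above):
Generation 1:
.......
.......
.......
.......
.......
.......
.##....
.##....
.......
The grids are IDENTICAL -> still life.

Answer: yes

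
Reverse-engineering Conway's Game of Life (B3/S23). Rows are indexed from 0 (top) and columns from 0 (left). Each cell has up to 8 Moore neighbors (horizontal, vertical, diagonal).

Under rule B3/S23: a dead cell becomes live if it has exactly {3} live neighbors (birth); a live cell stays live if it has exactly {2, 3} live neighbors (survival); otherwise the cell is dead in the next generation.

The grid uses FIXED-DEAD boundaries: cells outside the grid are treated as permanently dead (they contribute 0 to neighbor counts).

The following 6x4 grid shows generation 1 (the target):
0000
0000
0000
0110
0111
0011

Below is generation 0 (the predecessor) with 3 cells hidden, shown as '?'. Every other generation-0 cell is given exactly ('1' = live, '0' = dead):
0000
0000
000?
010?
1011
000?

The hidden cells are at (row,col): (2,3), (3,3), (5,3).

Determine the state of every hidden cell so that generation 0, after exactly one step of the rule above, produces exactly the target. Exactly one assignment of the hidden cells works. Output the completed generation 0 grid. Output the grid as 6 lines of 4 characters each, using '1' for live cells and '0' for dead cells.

Answer: 0000
0000
0000
0100
1011
0001

Derivation:
Hidden generation-0 cells (in order): (2,3), (3,3), (5,3).
A hidden cell only influences target cells in its own 3x3 neighborhood. Try each of the 2^3 = 8 assignments, step the completed generation 0 forward once under B3/S23, and compare with the target:
  (2,3)=0 (3,3)=0 (5,3)=0 -> step gives (4,3)='0' but target has '1' -> reject
  (2,3)=0 (3,3)=0 (5,3)=1 -> step reproduces the target at every cell -> ACCEPT
  (2,3)=0 (3,3)=1 (5,3)=0 -> step gives (3,2)='0' but target has '1' -> reject
  (2,3)=0 (3,3)=1 (5,3)=1 -> step gives (3,2)='0' but target has '1' -> reject
  (2,3)=1 (3,3)=0 (5,3)=0 -> step gives (3,2)='0' but target has '1' -> reject
  (2,3)=1 (3,3)=0 (5,3)=1 -> step gives (3,2)='0' but target has '1' -> reject
  (2,3)=1 (3,3)=1 (5,3)=0 -> step gives (2,2)='1' but target has '0' -> reject
  (2,3)=1 (3,3)=1 (5,3)=1 -> step gives (2,2)='1' but target has '0' -> reject
Unique solution: (2,3)=dead, (3,3)=dead, (5,3)=live.
Check: live-neighbor counts of every cell in the completed generation 0:
0000
0000
1110
2232
1332
1232
Applying B3/S23 to generation 0 with these counts gives:
0000
0000
0000
0110
0111
0011
which matches the target exactly.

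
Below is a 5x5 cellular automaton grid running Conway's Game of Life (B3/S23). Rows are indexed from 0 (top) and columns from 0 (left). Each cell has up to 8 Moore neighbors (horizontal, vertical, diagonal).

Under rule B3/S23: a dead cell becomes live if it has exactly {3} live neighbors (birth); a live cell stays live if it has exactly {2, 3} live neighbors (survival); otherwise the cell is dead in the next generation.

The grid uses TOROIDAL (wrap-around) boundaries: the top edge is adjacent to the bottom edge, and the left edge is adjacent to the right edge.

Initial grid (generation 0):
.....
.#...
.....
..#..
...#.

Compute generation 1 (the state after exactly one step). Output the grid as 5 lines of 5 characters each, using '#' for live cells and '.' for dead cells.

Simulating step by step:
Generation 0 (given above): 3 live cells
Generation 1: 0 live cells
(generation 1 grid is the final answer)

Answer: .....
.....
.....
.....
.....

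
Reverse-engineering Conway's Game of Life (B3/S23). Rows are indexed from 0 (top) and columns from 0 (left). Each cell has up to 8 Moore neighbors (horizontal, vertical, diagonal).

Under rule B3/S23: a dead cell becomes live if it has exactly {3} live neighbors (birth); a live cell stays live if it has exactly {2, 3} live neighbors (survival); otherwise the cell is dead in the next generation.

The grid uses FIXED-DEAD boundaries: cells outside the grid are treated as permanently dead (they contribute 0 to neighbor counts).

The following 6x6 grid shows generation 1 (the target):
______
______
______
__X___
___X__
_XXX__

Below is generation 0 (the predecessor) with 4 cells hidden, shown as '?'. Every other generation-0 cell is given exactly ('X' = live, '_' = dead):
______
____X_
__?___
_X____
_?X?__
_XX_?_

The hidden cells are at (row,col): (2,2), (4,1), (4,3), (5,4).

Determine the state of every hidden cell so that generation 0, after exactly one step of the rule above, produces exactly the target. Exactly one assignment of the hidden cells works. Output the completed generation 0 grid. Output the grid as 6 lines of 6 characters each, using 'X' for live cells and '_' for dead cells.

Answer: ______
____X_
______
_X____
__XX__
_XX___

Derivation:
Hidden generation-0 cells (in order): (2,2), (4,1), (4,3), (5,4).
A hidden cell only influences target cells in its own 3x3 neighborhood. Try each of the 2^4 = 16 assignments, step the completed generation 0 forward once under B3/S23, and compare with the target:
  (2,2)=_ (4,1)=_ (4,3)=_ (5,4)=_ -> step gives (3,2)='_' but target has 'X' -> reject
  (2,2)=_ (4,1)=_ (4,3)=_ (5,4)=X -> step gives (3,2)='_' but target has 'X' -> reject
  (2,2)=_ (4,1)=_ (4,3)=X (5,4)=_ -> step reproduces the target at every cell -> ACCEPT
  (2,2)=_ (4,1)=_ (4,3)=X (5,4)=X -> step gives (5,3)='_' but target has 'X' -> reject
  (2,2)=_ (4,1)=X (4,3)=_ (5,4)=_ -> step gives (3,1)='X' but target has '_' -> reject
  (2,2)=_ (4,1)=X (4,3)=_ (5,4)=X -> step gives (3,1)='X' but target has '_' -> reject
  (2,2)=_ (4,1)=X (4,3)=X (5,4)=_ -> step gives (3,1)='X' but target has '_' -> reject
  (2,2)=_ (4,1)=X (4,3)=X (5,4)=X -> step gives (3,1)='X' but target has '_' -> reject
  (2,2)=X (4,1)=_ (4,3)=_ (5,4)=_ -> step gives (3,1)='X' but target has '_' -> reject
  (2,2)=X (4,1)=_ (4,3)=_ (5,4)=X -> step gives (3,1)='X' but target has '_' -> reject
  (2,2)=X (4,1)=_ (4,3)=X (5,4)=_ -> step gives (3,1)='X' but target has '_' -> reject
  (2,2)=X (4,1)=_ (4,3)=X (5,4)=X -> step gives (3,1)='X' but target has '_' -> reject
  (2,2)=X (4,1)=X (4,3)=_ (5,4)=_ -> step gives (3,1)='X' but target has '_' -> reject
  (2,2)=X (4,1)=X (4,3)=_ (5,4)=X -> step gives (3,1)='X' but target has '_' -> reject
  (2,2)=X (4,1)=X (4,3)=X (5,4)=_ -> step gives (3,1)='X' but target has '_' -> reject
  (2,2)=X (4,1)=X (4,3)=X (5,4)=X -> step gives (3,1)='X' but target has '_' -> reject
Unique solution: (2,2)=dead, (4,1)=dead, (4,3)=live, (5,4)=dead.
Check: live-neighbor counts of every cell in the completed generation 0:
000111
000101
111111
113210
244210
123310
Applying B3/S23 to generation 0 with these counts gives:
______
______
______
__X___
___X__
_XXX__
which matches the target exactly.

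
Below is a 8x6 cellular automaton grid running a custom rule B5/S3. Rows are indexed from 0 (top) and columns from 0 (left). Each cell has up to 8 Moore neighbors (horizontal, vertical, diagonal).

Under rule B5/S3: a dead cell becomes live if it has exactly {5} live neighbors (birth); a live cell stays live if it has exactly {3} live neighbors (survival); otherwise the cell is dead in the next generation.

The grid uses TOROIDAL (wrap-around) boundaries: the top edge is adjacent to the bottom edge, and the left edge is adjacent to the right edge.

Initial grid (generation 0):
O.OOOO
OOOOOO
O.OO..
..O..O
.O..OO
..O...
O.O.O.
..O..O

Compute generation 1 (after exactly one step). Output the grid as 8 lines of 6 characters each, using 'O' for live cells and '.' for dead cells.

Answer: ......
......
....OO
..O..O
......
......
......
.OO.O.

Derivation:
Simulating step by step:
Generation 0 (given above): 25 live cells
Generation 1: 7 live cells
(generation 1 grid is the final answer)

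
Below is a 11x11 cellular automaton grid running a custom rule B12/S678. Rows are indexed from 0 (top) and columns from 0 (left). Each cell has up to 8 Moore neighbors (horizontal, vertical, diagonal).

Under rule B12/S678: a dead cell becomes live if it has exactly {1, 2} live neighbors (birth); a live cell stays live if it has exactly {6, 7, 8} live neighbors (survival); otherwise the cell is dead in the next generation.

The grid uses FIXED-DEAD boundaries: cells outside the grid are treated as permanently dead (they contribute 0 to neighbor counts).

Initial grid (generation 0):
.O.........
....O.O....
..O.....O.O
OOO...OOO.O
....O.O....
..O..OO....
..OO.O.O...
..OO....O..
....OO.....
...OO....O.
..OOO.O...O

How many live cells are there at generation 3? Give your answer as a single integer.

Simulating step by step:
Generation 0 (given above): 35 live cells
Generation 1: 45 live cells
O.OOOOOO...
OOOO.O.OOOO
O...O......
....O......
O.......OOO
.O......O..
........OO.
.O.....O.O.
.O....OOOOO
.O....OOO.O
.O.....OOO.
Generation 2: 37 live cells
..........O
...........
......OO..O
OO.O.O.OO.O
.OOOOO.O...
O.O........
OOO...O...O
O.O..O.....
.....O.OO..
.....O.OO..
O.O..O....O
Generation 3: 45 live cells
.........O.
.....OOOOOO
OOOOOO.....
...........
.........OO
.......OOOO
.O..OO.O.O.
...OO...OOO
OOOO.....O.
OOOO......O
.O.OO..OOO.
Population at generation 3: 45

Answer: 45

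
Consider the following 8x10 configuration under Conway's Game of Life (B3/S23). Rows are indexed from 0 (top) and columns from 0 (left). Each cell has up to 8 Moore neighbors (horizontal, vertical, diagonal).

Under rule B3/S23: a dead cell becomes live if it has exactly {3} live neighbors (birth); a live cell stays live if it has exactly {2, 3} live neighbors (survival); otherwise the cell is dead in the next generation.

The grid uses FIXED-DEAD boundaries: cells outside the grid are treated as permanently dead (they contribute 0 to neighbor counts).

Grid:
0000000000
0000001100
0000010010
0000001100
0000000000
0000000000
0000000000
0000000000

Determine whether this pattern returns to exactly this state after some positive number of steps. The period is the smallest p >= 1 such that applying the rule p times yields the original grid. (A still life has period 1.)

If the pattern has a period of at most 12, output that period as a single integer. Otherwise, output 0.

Answer: 1

Derivation:
Simulating and comparing each generation to the original:
Gen 0 (original, given above): 6 live cells
Gen 1: 6 live cells, MATCHES original -> period = 1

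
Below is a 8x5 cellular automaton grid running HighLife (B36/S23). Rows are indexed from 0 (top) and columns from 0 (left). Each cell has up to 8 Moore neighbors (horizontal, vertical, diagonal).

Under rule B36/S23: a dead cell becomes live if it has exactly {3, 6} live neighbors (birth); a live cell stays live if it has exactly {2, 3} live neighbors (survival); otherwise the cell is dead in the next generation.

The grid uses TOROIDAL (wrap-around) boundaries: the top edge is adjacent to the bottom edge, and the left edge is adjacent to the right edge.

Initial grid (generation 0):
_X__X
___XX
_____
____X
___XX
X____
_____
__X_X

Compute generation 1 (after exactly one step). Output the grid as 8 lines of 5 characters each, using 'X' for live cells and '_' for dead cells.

Answer: __X_X
X__XX
___XX
___XX
X__XX
____X
_____
X__X_

Derivation:
Simulating step by step:
Generation 0 (given above): 10 live cells
Generation 1: 15 live cells
(generation 1 grid is the final answer)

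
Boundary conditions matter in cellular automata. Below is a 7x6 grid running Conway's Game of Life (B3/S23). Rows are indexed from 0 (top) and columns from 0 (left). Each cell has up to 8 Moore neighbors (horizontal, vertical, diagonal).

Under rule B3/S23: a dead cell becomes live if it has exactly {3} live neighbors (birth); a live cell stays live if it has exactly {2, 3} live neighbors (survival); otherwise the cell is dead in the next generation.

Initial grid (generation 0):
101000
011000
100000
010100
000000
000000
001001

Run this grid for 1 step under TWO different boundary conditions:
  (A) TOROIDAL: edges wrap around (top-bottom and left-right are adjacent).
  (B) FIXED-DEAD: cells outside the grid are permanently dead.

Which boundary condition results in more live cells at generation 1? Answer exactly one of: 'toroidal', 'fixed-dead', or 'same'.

Answer: toroidal

Derivation:
Under TOROIDAL boundary, generation 1:
101100
101000
100000
000000
000000
000000
010000
Population = 7

Under FIXED-DEAD boundary, generation 1:
001000
101000
100000
000000
000000
000000
000000
Population = 4

Comparison: toroidal=7, fixed-dead=4 -> toroidal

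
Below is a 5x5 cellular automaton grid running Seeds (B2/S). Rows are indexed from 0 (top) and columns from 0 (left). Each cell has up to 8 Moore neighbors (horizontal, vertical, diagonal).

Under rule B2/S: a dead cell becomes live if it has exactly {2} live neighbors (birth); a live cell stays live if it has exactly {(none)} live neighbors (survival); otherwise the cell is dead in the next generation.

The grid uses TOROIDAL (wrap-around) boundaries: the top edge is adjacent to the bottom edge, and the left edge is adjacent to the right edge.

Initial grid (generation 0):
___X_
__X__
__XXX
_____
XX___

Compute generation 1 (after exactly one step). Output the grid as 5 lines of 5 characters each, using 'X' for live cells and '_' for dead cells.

Simulating step by step:
Generation 0 (given above): 7 live cells
Generation 1: 6 live cells
(generation 1 grid is the final answer)

Answer: X___X
_X___
_X___
_____
__X_X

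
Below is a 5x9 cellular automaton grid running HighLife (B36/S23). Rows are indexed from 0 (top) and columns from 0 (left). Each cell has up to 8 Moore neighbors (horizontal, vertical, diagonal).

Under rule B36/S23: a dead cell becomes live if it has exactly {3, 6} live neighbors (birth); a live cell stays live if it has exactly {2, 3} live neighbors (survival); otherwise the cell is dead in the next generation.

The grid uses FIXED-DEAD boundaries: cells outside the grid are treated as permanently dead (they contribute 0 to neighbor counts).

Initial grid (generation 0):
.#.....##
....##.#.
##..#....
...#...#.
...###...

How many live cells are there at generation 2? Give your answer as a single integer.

Simulating step by step:
Generation 0 (given above): 14 live cells
Generation 1: 19 live cells
......###
##..#####
...####..
..##.#...
...##....
Generation 2: 9 live cells
........#
...#....#
.#.......
..#...#..
..###....
Population at generation 2: 9

Answer: 9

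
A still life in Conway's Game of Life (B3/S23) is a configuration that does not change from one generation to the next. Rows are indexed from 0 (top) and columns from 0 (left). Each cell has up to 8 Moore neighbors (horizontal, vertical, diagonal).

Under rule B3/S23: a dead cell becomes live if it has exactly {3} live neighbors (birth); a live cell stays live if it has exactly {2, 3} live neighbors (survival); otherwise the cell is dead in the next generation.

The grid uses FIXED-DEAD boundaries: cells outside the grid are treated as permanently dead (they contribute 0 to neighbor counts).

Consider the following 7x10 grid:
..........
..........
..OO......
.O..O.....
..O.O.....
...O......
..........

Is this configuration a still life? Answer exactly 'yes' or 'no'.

Compute generation 1 and compare to generation 0 (given above):
Generation 1:
..........
..........
..OO......
.O..O.....
..O.O.....
...O......
..........
The grids are IDENTICAL -> still life.

Answer: yes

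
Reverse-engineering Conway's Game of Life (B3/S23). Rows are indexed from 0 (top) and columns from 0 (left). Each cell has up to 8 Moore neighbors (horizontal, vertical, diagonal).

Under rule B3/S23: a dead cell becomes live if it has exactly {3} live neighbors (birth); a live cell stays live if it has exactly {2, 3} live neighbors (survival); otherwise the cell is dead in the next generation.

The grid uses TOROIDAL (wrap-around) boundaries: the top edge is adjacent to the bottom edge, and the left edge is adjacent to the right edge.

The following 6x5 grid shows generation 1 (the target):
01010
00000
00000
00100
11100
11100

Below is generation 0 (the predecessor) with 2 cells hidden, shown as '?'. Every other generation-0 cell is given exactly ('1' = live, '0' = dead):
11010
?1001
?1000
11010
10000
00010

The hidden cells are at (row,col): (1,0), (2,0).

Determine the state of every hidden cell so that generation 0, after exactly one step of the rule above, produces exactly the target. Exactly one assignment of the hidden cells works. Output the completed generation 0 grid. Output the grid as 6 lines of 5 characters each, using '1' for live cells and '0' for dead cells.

Hidden generation-0 cells (in order): (1,0), (2,0).
A hidden cell only influences target cells in its own 3x3 neighborhood. Try each of the 2^2 = 4 assignments, step the completed generation 0 forward once under B3/S23, and compare with the target:
  (1,0)=0 (2,0)=0 -> step gives (0,0)='1' but target has '0' -> reject
  (1,0)=0 (2,0)=1 -> step gives (0,0)='1' but target has '0' -> reject
  (1,0)=1 (2,0)=0 -> step gives (1,4)='1' but target has '0' -> reject
  (1,0)=1 (2,0)=1 -> step reproduces the target at every cell -> ACCEPT
Unique solution: (1,0)=live, (2,0)=live.
Check: live-neighbor counts of every cell in the completed generation 0:
43425
65424
65425
44304
23324
33314
Applying B3/S23 to generation 0 with these counts gives:
01010
00000
00000
00100
11100
11100
which matches the target exactly.

Answer: 11010
11001
11000
11010
10000
00010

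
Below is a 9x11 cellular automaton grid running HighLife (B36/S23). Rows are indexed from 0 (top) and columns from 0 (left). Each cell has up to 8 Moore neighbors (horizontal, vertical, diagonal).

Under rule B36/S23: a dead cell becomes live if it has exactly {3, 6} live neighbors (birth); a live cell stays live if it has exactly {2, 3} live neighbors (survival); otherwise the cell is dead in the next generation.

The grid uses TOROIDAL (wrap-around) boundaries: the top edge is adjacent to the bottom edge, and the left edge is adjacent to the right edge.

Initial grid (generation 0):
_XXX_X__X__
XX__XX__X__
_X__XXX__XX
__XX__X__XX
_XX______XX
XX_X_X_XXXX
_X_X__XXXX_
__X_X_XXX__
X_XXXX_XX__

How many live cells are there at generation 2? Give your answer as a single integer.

Answer: 19

Derivation:
Simulating step by step:
Generation 0 (given above): 51 live cells
Generation 1: 24 live cells
________XX_
_______XX_X
_X____XXX__
___XX_X_X__
X___X_XX___
__XXX______
_X_X_______
___X_______
_________X_
Generation 2: 19 live cells
_______X__X
______X____
_____XX____
___XX___X__
__XX__XX___
_XX_XX_____
___________
__X________
________XX_
Population at generation 2: 19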